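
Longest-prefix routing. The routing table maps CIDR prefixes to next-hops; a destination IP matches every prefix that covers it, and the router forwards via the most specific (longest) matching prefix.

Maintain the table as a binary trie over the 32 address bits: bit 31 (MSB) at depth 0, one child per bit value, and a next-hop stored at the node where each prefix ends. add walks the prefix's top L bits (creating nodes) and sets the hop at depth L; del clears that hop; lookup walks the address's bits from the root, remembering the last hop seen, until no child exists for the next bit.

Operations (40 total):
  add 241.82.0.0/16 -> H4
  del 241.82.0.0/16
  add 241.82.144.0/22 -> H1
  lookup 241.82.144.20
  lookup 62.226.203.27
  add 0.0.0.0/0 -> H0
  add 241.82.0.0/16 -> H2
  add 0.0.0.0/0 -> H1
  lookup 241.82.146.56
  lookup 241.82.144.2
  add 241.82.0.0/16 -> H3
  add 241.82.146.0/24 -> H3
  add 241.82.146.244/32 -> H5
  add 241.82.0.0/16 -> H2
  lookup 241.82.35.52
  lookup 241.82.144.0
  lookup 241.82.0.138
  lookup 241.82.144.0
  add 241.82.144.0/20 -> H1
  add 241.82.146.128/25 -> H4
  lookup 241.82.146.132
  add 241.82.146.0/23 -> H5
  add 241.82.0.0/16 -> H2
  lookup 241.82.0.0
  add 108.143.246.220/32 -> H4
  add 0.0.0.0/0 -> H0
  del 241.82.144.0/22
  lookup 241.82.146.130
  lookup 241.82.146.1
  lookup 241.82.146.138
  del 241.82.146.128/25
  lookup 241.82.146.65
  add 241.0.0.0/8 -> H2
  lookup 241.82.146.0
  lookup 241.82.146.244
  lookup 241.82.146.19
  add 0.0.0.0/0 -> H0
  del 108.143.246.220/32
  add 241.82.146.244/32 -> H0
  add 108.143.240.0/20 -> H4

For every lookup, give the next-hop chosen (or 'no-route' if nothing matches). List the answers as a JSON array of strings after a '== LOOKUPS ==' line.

Trace:
  add 241.82.0.0/16 -> H4 at depth 16
  del 241.82.0.0/16 (clear depth 16)
  add 241.82.144.0/22 -> H1 at depth 22
  lookup 241.82.144.20: bits 1111000101010010100100 walk d0:-→d1:-→d2:-→d3:-→d4:-→d5:-→d6:-→d7:-→d8:-→d9:-→d10:-→d11:-→d12:-→d13:-→d14:-→d15:-→d16:-→d17:-→d18:-→d19:-→d20:-→d21:-→d22:H1 -> H1
  lookup 62.226.203.27: bits ε walk d0:- -> no-route
  add 0.0.0.0/0 -> H0 at depth 0
  add 241.82.0.0/16 -> H2 at depth 16
  add 0.0.0.0/0 -> H1 at depth 0
  lookup 241.82.146.56: bits 1111000101010010100100 walk d0:H1→d1:-→d2:-→d3:-→d4:-→d5:-→d6:-→d7:-→d8:-→d9:-→d10:-→d11:-→d12:-→d13:-→d14:-→d15:-→d16:H2→d17:-→d18:-→d19:-→d20:-→d21:-→d22:H1 -> H1
  lookup 241.82.144.2: bits 1111000101010010100100 walk d0:H1→d1:-→d2:-→d3:-→d4:-→d5:-→d6:-→d7:-→d8:-→d9:-→d10:-→d11:-→d12:-→d13:-→d14:-→d15:-→d16:H2→d17:-→d18:-→d19:-→d20:-→d21:-→d22:H1 -> H1
  add 241.82.0.0/16 -> H3 at depth 16
  add 241.82.146.0/24 -> H3 at depth 24
  add 241.82.146.244/32 -> H5 at depth 32
  add 241.82.0.0/16 -> H2 at depth 16
  lookup 241.82.35.52: bits 1111000101010010 walk d0:H1→d1:-→d2:-→d3:-→d4:-→d5:-→d6:-→d7:-→d8:-→d9:-→d10:-→d11:-→d12:-→d13:-→d14:-→d15:-→d16:H2 -> H2
  lookup 241.82.144.0: bits 1111000101010010100100 walk d0:H1→d1:-→d2:-→d3:-→d4:-→d5:-→d6:-→d7:-→d8:-→d9:-→d10:-→d11:-→d12:-→d13:-→d14:-→d15:-→d16:H2→d17:-→d18:-→d19:-→d20:-→d21:-→d22:H1 -> H1
  lookup 241.82.0.138: bits 1111000101010010 walk d0:H1→d1:-→d2:-→d3:-→d4:-→d5:-→d6:-→d7:-→d8:-→d9:-→d10:-→d11:-→d12:-→d13:-→d14:-→d15:-→d16:H2 -> H2
  lookup 241.82.144.0: bits 1111000101010010100100 walk d0:H1→d1:-→d2:-→d3:-→d4:-→d5:-→d6:-→d7:-→d8:-→d9:-→d10:-→d11:-→d12:-→d13:-→d14:-→d15:-→d16:H2→d17:-→d18:-→d19:-→d20:-→d21:-→d22:H1 -> H1
  add 241.82.144.0/20 -> H1 at depth 20
  add 241.82.146.128/25 -> H4 at depth 25
  lookup 241.82.146.132: bits 1111000101010010100100101 walk d0:H1→d1:-→d2:-→d3:-→d4:-→d5:-→d6:-→d7:-→d8:-→d9:-→d10:-→d11:-→d12:-→d13:-→d14:-→d15:-→d16:H2→d17:-→d18:-→d19:-→d20:H1→d21:-→d22:H1→d23:-→d24:H3→d25:H4 -> H4
  add 241.82.146.0/23 -> H5 at depth 23
  add 241.82.0.0/16 -> H2 at depth 16
  lookup 241.82.0.0: bits 1111000101010010 walk d0:H1→d1:-→d2:-→d3:-→d4:-→d5:-→d6:-→d7:-→d8:-→d9:-→d10:-→d11:-→d12:-→d13:-→d14:-→d15:-→d16:H2 -> H2
  add 108.143.246.220/32 -> H4 at depth 32
  add 0.0.0.0/0 -> H0 at depth 0
  del 241.82.144.0/22 (clear depth 22)
  lookup 241.82.146.130: bits 1111000101010010100100101 walk d0:H0→d1:-→d2:-→d3:-→d4:-→d5:-→d6:-→d7:-→d8:-→d9:-→d10:-→d11:-→d12:-→d13:-→d14:-→d15:-→d16:H2→d17:-→d18:-→d19:-→d20:H1→d21:-→d22:-→d23:H5→d24:H3→d25:H4 -> H4
  lookup 241.82.146.1: bits 111100010101001010010010 walk d0:H0→d1:-→d2:-→d3:-→d4:-→d5:-→d6:-→d7:-→d8:-→d9:-→d10:-→d11:-→d12:-→d13:-→d14:-→d15:-→d16:H2→d17:-→d18:-→d19:-→d20:H1→d21:-→d22:-→d23:H5→d24:H3 -> H3
  lookup 241.82.146.138: bits 1111000101010010100100101 walk d0:H0→d1:-→d2:-→d3:-→d4:-→d5:-→d6:-→d7:-→d8:-→d9:-→d10:-→d11:-→d12:-→d13:-→d14:-→d15:-→d16:H2→d17:-→d18:-→d19:-→d20:H1→d21:-→d22:-→d23:H5→d24:H3→d25:H4 -> H4
  del 241.82.146.128/25 (clear depth 25)
  lookup 241.82.146.65: bits 111100010101001010010010 walk d0:H0→d1:-→d2:-→d3:-→d4:-→d5:-→d6:-→d7:-→d8:-→d9:-→d10:-→d11:-→d12:-→d13:-→d14:-→d15:-→d16:H2→d17:-→d18:-→d19:-→d20:H1→d21:-→d22:-→d23:H5→d24:H3 -> H3
  add 241.0.0.0/8 -> H2 at depth 8
  lookup 241.82.146.0: bits 111100010101001010010010 walk d0:H0→d1:-→d2:-→d3:-→d4:-→d5:-→d6:-→d7:-→d8:H2→d9:-→d10:-→d11:-→d12:-→d13:-→d14:-→d15:-→d16:H2→d17:-→d18:-→d19:-→d20:H1→d21:-→d22:-→d23:H5→d24:H3 -> H3
  lookup 241.82.146.244: bits 11110001010100101001001011110100 walk d0:H0→d1:-→d2:-→d3:-→d4:-→d5:-→d6:-→d7:-→d8:H2→d9:-→d10:-→d11:-→d12:-→d13:-→d14:-→d15:-→d16:H2→d17:-→d18:-→d19:-→d20:H1→d21:-→d22:-→d23:H5→d24:H3→d25:-→d26:-→d27:-→d28:-→d29:-→d30:-→d31:-→d32:H5 -> H5
  lookup 241.82.146.19: bits 111100010101001010010010 walk d0:H0→d1:-→d2:-→d3:-→d4:-→d5:-→d6:-→d7:-→d8:H2→d9:-→d10:-→d11:-→d12:-→d13:-→d14:-→d15:-→d16:H2→d17:-→d18:-→d19:-→d20:H1→d21:-→d22:-→d23:H5→d24:H3 -> H3
  add 0.0.0.0/0 -> H0 at depth 0
  del 108.143.246.220/32 (clear depth 32)
  add 241.82.146.244/32 -> H0 at depth 32
  add 108.143.240.0/20 -> H4 at depth 20

== LOOKUPS ==
["H1","no-route","H1","H1","H2","H1","H2","H1","H4","H2","H4","H3","H4","H3","H3","H5","H3"]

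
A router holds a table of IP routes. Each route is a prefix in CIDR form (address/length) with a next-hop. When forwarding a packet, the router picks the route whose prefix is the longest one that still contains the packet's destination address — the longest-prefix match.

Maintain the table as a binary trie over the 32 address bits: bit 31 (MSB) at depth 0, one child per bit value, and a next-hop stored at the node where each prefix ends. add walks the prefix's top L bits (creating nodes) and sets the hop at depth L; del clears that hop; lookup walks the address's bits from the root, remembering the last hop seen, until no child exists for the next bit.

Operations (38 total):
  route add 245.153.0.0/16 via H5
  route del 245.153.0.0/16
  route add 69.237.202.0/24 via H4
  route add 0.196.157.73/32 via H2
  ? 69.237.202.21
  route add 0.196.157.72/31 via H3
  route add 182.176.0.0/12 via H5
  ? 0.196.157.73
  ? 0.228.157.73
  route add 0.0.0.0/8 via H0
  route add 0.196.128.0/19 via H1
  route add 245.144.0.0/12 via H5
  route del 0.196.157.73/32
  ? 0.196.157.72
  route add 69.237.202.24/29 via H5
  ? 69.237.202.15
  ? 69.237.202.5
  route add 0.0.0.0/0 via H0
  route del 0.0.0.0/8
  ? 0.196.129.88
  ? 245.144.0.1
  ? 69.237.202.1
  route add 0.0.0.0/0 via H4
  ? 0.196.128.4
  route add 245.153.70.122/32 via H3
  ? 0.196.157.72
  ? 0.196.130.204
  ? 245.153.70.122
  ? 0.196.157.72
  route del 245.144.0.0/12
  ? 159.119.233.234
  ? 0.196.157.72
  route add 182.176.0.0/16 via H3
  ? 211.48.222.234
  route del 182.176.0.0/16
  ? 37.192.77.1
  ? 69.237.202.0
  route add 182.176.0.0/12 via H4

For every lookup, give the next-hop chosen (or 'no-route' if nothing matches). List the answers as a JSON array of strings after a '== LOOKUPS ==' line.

Process each operation:
  add 245.153.0.0/16 -> H5 at depth 16
  del 245.153.0.0/16 (clear depth 16)
  add 69.237.202.0/24 -> H4 at depth 24
  add 0.196.157.73/32 -> H2 at depth 32
  ? 69.237.202.21  path d0:-→d1:-→d2:-→d3:-→d4:-→d5:-→d6:-→d7:-→d8:-→d9:-→d10:-→d11:-→d12:-→d13:-→d14:-→d15:-→d16:-→d17:-→d18:-→d19:-→d20:-→d21:-→d22:-→d23:-→d24:H4  best=H4
  add 0.196.157.72/31 -> H3 at depth 31
  add 182.176.0.0/12 -> H5 at depth 12
  ? 0.196.157.73  path d0:-→d1:-→d2:-→d3:-→d4:-→d5:-→d6:-→d7:-→d8:-→d9:-→d10:-→d11:-→d12:-→d13:-→d14:-→d15:-→d16:-→d17:-→d18:-→d19:-→d20:-→d21:-→d22:-→d23:-→d24:-→d25:-→d26:-→d27:-→d28:-→d29:-→d30:-→d31:H3→d32:H2  best=H2
  ? 0.228.157.73  path d0:-→d1:-→d2:-→d3:-→d4:-→d5:-→d6:-→d7:-→d8:-→d9:-→d10:-  best=no-route
  add 0.0.0.0/8 -> H0 at depth 8
  add 0.196.128.0/19 -> H1 at depth 19
  add 245.144.0.0/12 -> H5 at depth 12
  del 0.196.157.73/32 (clear depth 32)
  ? 0.196.157.72  path d0:-→d1:-→d2:-→d3:-→d4:-→d5:-→d6:-→d7:-→d8:H0→d9:-→d10:-→d11:-→d12:-→d13:-→d14:-→d15:-→d16:-→d17:-→d18:-→d19:H1→d20:-→d21:-→d22:-→d23:-→d24:-→d25:-→d26:-→d27:-→d28:-→d29:-→d30:-→d31:H3  best=H3
  add 69.237.202.24/29 -> H5 at depth 29
  ? 69.237.202.15  path d0:-→d1:-→d2:-→d3:-→d4:-→d5:-→d6:-→d7:-→d8:-→d9:-→d10:-→d11:-→d12:-→d13:-→d14:-→d15:-→d16:-→d17:-→d18:-→d19:-→d20:-→d21:-→d22:-→d23:-→d24:H4→d25:-→d26:-→d27:-  best=H4
  ? 69.237.202.5  path d0:-→d1:-→d2:-→d3:-→d4:-→d5:-→d6:-→d7:-→d8:-→d9:-→d10:-→d11:-→d12:-→d13:-→d14:-→d15:-→d16:-→d17:-→d18:-→d19:-→d20:-→d21:-→d22:-→d23:-→d24:H4→d25:-→d26:-→d27:-  best=H4
  add 0.0.0.0/0 -> H0 at depth 0
  del 0.0.0.0/8 (clear depth 8)
  ? 0.196.129.88  path d0:H0→d1:-→d2:-→d3:-→d4:-→d5:-→d6:-→d7:-→d8:-→d9:-→d10:-→d11:-→d12:-→d13:-→d14:-→d15:-→d16:-→d17:-→d18:-→d19:H1  best=H1
  ? 245.144.0.1  path d0:H0→d1:-→d2:-→d3:-→d4:-→d5:-→d6:-→d7:-→d8:-→d9:-→d10:-→d11:-→d12:H5  best=H5
  ? 69.237.202.1  path d0:H0→d1:-→d2:-→d3:-→d4:-→d5:-→d6:-→d7:-→d8:-→d9:-→d10:-→d11:-→d12:-→d13:-→d14:-→d15:-→d16:-→d17:-→d18:-→d19:-→d20:-→d21:-→d22:-→d23:-→d24:H4→d25:-→d26:-→d27:-  best=H4
  add 0.0.0.0/0 -> H4 at depth 0
  ? 0.196.128.4  path d0:H4→d1:-→d2:-→d3:-→d4:-→d5:-→d6:-→d7:-→d8:-→d9:-→d10:-→d11:-→d12:-→d13:-→d14:-→d15:-→d16:-→d17:-→d18:-→d19:H1  best=H1
  add 245.153.70.122/32 -> H3 at depth 32
  ? 0.196.157.72  path d0:H4→d1:-→d2:-→d3:-→d4:-→d5:-→d6:-→d7:-→d8:-→d9:-→d10:-→d11:-→d12:-→d13:-→d14:-→d15:-→d16:-→d17:-→d18:-→d19:H1→d20:-→d21:-→d22:-→d23:-→d24:-→d25:-→d26:-→d27:-→d28:-→d29:-→d30:-→d31:H3  best=H3
  ? 0.196.130.204  path d0:H4→d1:-→d2:-→d3:-→d4:-→d5:-→d6:-→d7:-→d8:-→d9:-→d10:-→d11:-→d12:-→d13:-→d14:-→d15:-→d16:-→d17:-→d18:-→d19:H1  best=H1
  ? 245.153.70.122  path d0:H4→d1:-→d2:-→d3:-→d4:-→d5:-→d6:-→d7:-→d8:-→d9:-→d10:-→d11:-→d12:H5→d13:-→d14:-→d15:-→d16:-→d17:-→d18:-→d19:-→d20:-→d21:-→d22:-→d23:-→d24:-→d25:-→d26:-→d27:-→d28:-→d29:-→d30:-→d31:-→d32:H3  best=H3
  ? 0.196.157.72  path d0:H4→d1:-→d2:-→d3:-→d4:-→d5:-→d6:-→d7:-→d8:-→d9:-→d10:-→d11:-→d12:-→d13:-→d14:-→d15:-→d16:-→d17:-→d18:-→d19:H1→d20:-→d21:-→d22:-→d23:-→d24:-→d25:-→d26:-→d27:-→d28:-→d29:-→d30:-→d31:H3  best=H3
  del 245.144.0.0/12 (clear depth 12)
  ? 159.119.233.234  path d0:H4→d1:-→d2:-  best=H4
  ? 0.196.157.72  path d0:H4→d1:-→d2:-→d3:-→d4:-→d5:-→d6:-→d7:-→d8:-→d9:-→d10:-→d11:-→d12:-→d13:-→d14:-→d15:-→d16:-→d17:-→d18:-→d19:H1→d20:-→d21:-→d22:-→d23:-→d24:-→d25:-→d26:-→d27:-→d28:-→d29:-→d30:-→d31:H3  best=H3
  add 182.176.0.0/16 -> H3 at depth 16
  ? 211.48.222.234  path d0:H4→d1:-→d2:-  best=H4
  del 182.176.0.0/16 (clear depth 16)
  ? 37.192.77.1  path d0:H4→d1:-→d2:-  best=H4
  ? 69.237.202.0  path d0:H4→d1:-→d2:-→d3:-→d4:-→d5:-→d6:-→d7:-→d8:-→d9:-→d10:-→d11:-→d12:-→d13:-→d14:-→d15:-→d16:-→d17:-→d18:-→d19:-→d20:-→d21:-→d22:-→d23:-→d24:H4→d25:-→d26:-→d27:-  best=H4
  add 182.176.0.0/12 -> H4 at depth 12

== LOOKUPS ==
["H4","H2","no-route","H3","H4","H4","H1","H5","H4","H1","H3","H1","H3","H3","H4","H3","H4","H4","H4"]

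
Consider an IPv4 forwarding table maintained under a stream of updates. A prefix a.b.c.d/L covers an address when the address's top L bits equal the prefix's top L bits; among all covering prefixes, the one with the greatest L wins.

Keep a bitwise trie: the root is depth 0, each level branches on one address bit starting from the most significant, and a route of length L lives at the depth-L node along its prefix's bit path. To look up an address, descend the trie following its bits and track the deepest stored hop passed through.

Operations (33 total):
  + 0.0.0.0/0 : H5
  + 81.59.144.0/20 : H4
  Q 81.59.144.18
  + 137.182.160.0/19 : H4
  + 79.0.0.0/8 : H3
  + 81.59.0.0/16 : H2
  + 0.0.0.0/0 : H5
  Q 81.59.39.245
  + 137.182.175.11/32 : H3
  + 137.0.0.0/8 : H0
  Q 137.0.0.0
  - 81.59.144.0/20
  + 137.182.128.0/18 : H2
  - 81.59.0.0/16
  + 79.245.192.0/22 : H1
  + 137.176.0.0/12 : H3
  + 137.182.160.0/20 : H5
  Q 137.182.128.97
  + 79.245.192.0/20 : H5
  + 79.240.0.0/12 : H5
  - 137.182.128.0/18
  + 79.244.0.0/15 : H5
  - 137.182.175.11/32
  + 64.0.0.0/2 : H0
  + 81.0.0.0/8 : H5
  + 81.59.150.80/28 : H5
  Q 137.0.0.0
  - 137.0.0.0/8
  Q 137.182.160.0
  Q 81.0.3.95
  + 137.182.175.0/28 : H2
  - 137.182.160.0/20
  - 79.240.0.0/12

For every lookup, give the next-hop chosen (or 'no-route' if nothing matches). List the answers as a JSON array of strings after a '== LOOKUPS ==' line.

Trace:
  add 0.0.0.0/0 -> H5 at depth 0
  add 81.59.144.0/20 -> H4 at depth 20
  lookup 81.59.144.18: bits 01010001001110111001 walk d0:H5→d1:-→d2:-→d3:-→d4:-→d5:-→d6:-→d7:-→d8:-→d9:-→d10:-→d11:-→d12:-→d13:-→d14:-→d15:-→d16:-→d17:-→d18:-→d19:-→d20:H4 -> H4
  add 137.182.160.0/19 -> H4 at depth 19
  add 79.0.0.0/8 -> H3 at depth 8
  add 81.59.0.0/16 -> H2 at depth 16
  add 0.0.0.0/0 -> H5 at depth 0
  lookup 81.59.39.245: bits 0101000100111011 walk d0:H5→d1:-→d2:-→d3:-→d4:-→d5:-→d6:-→d7:-→d8:-→d9:-→d10:-→d11:-→d12:-→d13:-→d14:-→d15:-→d16:H2 -> H2
  add 137.182.175.11/32 -> H3 at depth 32
  add 137.0.0.0/8 -> H0 at depth 8
  lookup 137.0.0.0: bits 10001001 walk d0:H5→d1:-→d2:-→d3:-→d4:-→d5:-→d6:-→d7:-→d8:H0 -> H0
  - 81.59.144.0/20 clear@20
  add 137.182.128.0/18 -> H2 at depth 18
  - 81.59.0.0/16 clear@16
  add 79.245.192.0/22 -> H1 at depth 22
  add 137.176.0.0/12 -> H3 at depth 12
  add 137.182.160.0/20 -> H5 at depth 20
  lookup 137.182.128.97: bits 100010011011011010 walk d0:H5→d1:-→d2:-→d3:-→d4:-→d5:-→d6:-→d7:-→d8:H0→d9:-→d10:-→d11:-→d12:H3→d13:-→d14:-→d15:-→d16:-→d17:-→d18:H2 -> H2
  add 79.245.192.0/20 -> H5 at depth 20
  add 79.240.0.0/12 -> H5 at depth 12
  - 137.182.128.0/18 clear@18
  add 79.244.0.0/15 -> H5 at depth 15
  - 137.182.175.11/32 clear@32
  add 64.0.0.0/2 -> H0 at depth 2
  add 81.0.0.0/8 -> H5 at depth 8
  add 81.59.150.80/28 -> H5 at depth 28
  lookup 137.0.0.0: bits 10001001 walk d0:H5→d1:-→d2:-→d3:-→d4:-→d5:-→d6:-→d7:-→d8:H0 -> H0
  - 137.0.0.0/8 clear@8
  lookup 137.182.160.0: bits 10001001101101101010 walk d0:H5→d1:-→d2:-→d3:-→d4:-→d5:-→d6:-→d7:-→d8:-→d9:-→d10:-→d11:-→d12:H3→d13:-→d14:-→d15:-→d16:-→d17:-→d18:-→d19:H4→d20:H5 -> H5
  lookup 81.0.3.95: bits 0101000100 walk d0:H5→d1:-→d2:H0→d3:-→d4:-→d5:-→d6:-→d7:-→d8:H5→d9:-→d10:- -> H5
  add 137.182.175.0/28 -> H2 at depth 28
  - 137.182.160.0/20 clear@20
  - 79.240.0.0/12 clear@12

== LOOKUPS ==
["H4","H2","H0","H2","H0","H5","H5"]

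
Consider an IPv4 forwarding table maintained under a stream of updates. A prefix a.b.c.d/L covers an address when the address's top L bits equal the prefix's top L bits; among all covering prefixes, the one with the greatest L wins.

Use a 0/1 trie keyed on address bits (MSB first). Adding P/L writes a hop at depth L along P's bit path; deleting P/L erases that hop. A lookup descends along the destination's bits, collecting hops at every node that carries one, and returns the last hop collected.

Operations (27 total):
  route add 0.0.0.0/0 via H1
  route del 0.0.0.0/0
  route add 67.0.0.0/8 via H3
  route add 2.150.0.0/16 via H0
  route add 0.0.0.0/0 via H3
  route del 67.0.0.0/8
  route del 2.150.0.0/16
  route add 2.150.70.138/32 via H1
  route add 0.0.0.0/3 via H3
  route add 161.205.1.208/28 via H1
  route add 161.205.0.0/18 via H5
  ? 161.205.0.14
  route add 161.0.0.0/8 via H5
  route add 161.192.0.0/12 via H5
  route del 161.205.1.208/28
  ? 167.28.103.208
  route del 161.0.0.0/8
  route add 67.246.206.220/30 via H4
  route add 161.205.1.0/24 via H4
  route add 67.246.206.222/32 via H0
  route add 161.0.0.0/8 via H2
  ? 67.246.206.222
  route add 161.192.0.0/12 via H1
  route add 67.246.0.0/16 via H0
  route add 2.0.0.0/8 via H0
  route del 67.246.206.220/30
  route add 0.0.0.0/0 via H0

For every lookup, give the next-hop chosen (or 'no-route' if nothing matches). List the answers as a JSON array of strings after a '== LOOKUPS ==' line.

Trace:
  + 0.0.0.0/0 (H1) depth=0
  - 0.0.0.0/0 clear@0
  + 67.0.0.0/8 (H3) depth=8
  + 2.150.0.0/16 (H0) depth=16
  + 0.0.0.0/0 (H3) depth=0
  - 67.0.0.0/8 clear@8
  - 2.150.0.0/16 clear@16
  + 2.150.70.138/32 (H1) depth=32
  + 0.0.0.0/3 (H3) depth=3
  + 161.205.1.208/28 (H1) depth=28
  + 161.205.0.0/18 (H5) depth=18
  lookup 161.205.0.14: bits 10100001110011010000000 walk d0:H3→d1:-→d2:-→d3:-→d4:-→d5:-→d6:-→d7:-→d8:-→d9:-→d10:-→d11:-→d12:-→d13:-→d14:-→d15:-→d16:-→d17:-→d18:H5→d19:-→d20:-→d21:-→d22:-→d23:- -> H5
  + 161.0.0.0/8 (H5) depth=8
  + 161.192.0.0/12 (H5) depth=12
  - 161.205.1.208/28 clear@28
  lookup 167.28.103.208: bits 10100 walk d0:H3→d1:-→d2:-→d3:-→d4:-→d5:- -> H3
  - 161.0.0.0/8 clear@8
  + 67.246.206.220/30 (H4) depth=30
  + 161.205.1.0/24 (H4) depth=24
  + 67.246.206.222/32 (H0) depth=32
  + 161.0.0.0/8 (H2) depth=8
  lookup 67.246.206.222: bits 01000011111101101100111011011110 walk d0:H3→d1:-→d2:-→d3:-→d4:-→d5:-→d6:-→d7:-→d8:-→d9:-→d10:-→d11:-→d12:-→d13:-→d14:-→d15:-→d16:-→d17:-→d18:-→d19:-→d20:-→d21:-→d22:-→d23:-→d24:-→d25:-→d26:-→d27:-→d28:-→d29:-→d30:H4→d31:-→d32:H0 -> H0
  + 161.192.0.0/12 (H1) depth=12
  + 67.246.0.0/16 (H0) depth=16
  + 2.0.0.0/8 (H0) depth=8
  - 67.246.206.220/30 clear@30
  + 0.0.0.0/0 (H0) depth=0

== LOOKUPS ==
["H5","H3","H0"]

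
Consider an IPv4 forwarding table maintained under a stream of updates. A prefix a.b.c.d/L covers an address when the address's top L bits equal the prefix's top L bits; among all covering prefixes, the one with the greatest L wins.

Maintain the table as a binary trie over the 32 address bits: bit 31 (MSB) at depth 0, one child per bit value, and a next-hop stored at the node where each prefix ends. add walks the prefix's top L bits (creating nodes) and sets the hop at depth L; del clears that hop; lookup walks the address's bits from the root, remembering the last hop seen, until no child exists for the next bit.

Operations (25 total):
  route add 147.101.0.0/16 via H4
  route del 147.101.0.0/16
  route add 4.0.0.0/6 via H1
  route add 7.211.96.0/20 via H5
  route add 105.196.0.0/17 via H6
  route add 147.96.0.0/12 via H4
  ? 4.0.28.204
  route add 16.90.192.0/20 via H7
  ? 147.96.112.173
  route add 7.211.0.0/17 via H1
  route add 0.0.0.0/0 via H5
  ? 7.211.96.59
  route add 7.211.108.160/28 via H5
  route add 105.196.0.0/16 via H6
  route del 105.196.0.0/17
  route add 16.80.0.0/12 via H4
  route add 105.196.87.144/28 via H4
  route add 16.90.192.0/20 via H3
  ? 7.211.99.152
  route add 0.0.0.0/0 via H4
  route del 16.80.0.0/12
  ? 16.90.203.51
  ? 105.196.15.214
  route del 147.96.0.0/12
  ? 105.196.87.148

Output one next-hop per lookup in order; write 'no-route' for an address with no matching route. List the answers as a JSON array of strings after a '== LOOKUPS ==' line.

Apply in order:
  add 147.101.0.0/16 -> H4 at depth 16
  del 147.101.0.0/16 (clear depth 16)
  add 4.0.0.0/6 -> H1 at depth 6
  add 7.211.96.0/20 -> H5 at depth 20
  add 105.196.0.0/17 -> H6 at depth 17
  add 147.96.0.0/12 -> H4 at depth 12
  ? 4.0.28.204  path d0:-→d1:-→d2:-→d3:-→d4:-→d5:-→d6:H1  best=H1
  add 16.90.192.0/20 -> H7 at depth 20
  ? 147.96.112.173  path d0:-→d1:-→d2:-→d3:-→d4:-→d5:-→d6:-→d7:-→d8:-→d9:-→d10:-→d11:-→d12:H4→d13:-  best=H4
  add 7.211.0.0/17 -> H1 at depth 17
  add 0.0.0.0/0 -> H5 at depth 0
  ? 7.211.96.59  path d0:H5→d1:-→d2:-→d3:-→d4:-→d5:-→d6:H1→d7:-→d8:-→d9:-→d10:-→d11:-→d12:-→d13:-→d14:-→d15:-→d16:-→d17:H1→d18:-→d19:-→d20:H5  best=H5
  add 7.211.108.160/28 -> H5 at depth 28
  add 105.196.0.0/16 -> H6 at depth 16
  del 105.196.0.0/17 (clear depth 17)
  add 16.80.0.0/12 -> H4 at depth 12
  add 105.196.87.144/28 -> H4 at depth 28
  add 16.90.192.0/20 -> H3 at depth 20
  ? 7.211.99.152  path d0:H5→d1:-→d2:-→d3:-→d4:-→d5:-→d6:H1→d7:-→d8:-→d9:-→d10:-→d11:-→d12:-→d13:-→d14:-→d15:-→d16:-→d17:H1→d18:-→d19:-→d20:H5  best=H5
  add 0.0.0.0/0 -> H4 at depth 0
  del 16.80.0.0/12 (clear depth 12)
  ? 16.90.203.51  path d0:H4→d1:-→d2:-→d3:-→d4:-→d5:-→d6:-→d7:-→d8:-→d9:-→d10:-→d11:-→d12:-→d13:-→d14:-→d15:-→d16:-→d17:-→d18:-→d19:-→d20:H3  best=H3
  ? 105.196.15.214  path d0:H4→d1:-→d2:-→d3:-→d4:-→d5:-→d6:-→d7:-→d8:-→d9:-→d10:-→d11:-→d12:-→d13:-→d14:-→d15:-→d16:H6→d17:-  best=H6
  del 147.96.0.0/12 (clear depth 12)
  ? 105.196.87.148  path d0:H4→d1:-→d2:-→d3:-→d4:-→d5:-→d6:-→d7:-→d8:-→d9:-→d10:-→d11:-→d12:-→d13:-→d14:-→d15:-→d16:H6→d17:-→d18:-→d19:-→d20:-→d21:-→d22:-→d23:-→d24:-→d25:-→d26:-→d27:-→d28:H4  best=H4

== LOOKUPS ==
["H1","H4","H5","H5","H3","H6","H4"]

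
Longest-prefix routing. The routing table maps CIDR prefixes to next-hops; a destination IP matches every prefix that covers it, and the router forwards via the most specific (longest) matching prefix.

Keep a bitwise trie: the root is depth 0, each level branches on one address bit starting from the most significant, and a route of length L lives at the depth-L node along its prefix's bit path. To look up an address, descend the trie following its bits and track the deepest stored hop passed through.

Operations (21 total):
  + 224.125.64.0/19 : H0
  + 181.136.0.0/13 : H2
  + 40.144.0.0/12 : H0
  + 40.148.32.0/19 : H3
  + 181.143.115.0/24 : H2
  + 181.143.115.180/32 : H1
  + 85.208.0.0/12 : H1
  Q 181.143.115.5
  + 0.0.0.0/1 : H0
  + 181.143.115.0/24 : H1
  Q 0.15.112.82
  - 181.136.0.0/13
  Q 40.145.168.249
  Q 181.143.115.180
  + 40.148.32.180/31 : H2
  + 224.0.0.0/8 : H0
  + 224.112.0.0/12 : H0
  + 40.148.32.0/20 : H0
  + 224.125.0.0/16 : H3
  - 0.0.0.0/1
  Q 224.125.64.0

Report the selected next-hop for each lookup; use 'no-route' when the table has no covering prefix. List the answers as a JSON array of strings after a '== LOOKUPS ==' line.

Trace:
  + 224.125.64.0/19 (H0) depth=19
  + 181.136.0.0/13 (H2) depth=13
  + 40.144.0.0/12 (H0) depth=12
  + 40.148.32.0/19 (H3) depth=19
  + 181.143.115.0/24 (H2) depth=24
  + 181.143.115.180/32 (H1) depth=32
  + 85.208.0.0/12 (H1) depth=12
  Q 181.143.115.5: descend 101101011000111101110011 ; hops seen [H2,H2] ; pick H2
  + 0.0.0.0/1 (H0) depth=1
  + 181.143.115.0/24 (H1) depth=24
  Q 0.15.112.82: descend 00 ; hops seen [H0] ; pick H0
  - 181.136.0.0/13 clear@13
  Q 40.145.168.249: descend 0010100010010 ; hops seen [H0,H0] ; pick H0
  Q 181.143.115.180: descend 10110101100011110111001110110100 ; hops seen [H1,H1] ; pick H1
  + 40.148.32.180/31 (H2) depth=31
  + 224.0.0.0/8 (H0) depth=8
  + 224.112.0.0/12 (H0) depth=12
  + 40.148.32.0/20 (H0) depth=20
  + 224.125.0.0/16 (H3) depth=16
  - 0.0.0.0/1 clear@1
  Q 224.125.64.0: descend 1110000001111101010 ; hops seen [H0,H0,H3,H0] ; pick H0

== LOOKUPS ==
["H2","H0","H0","H1","H0"]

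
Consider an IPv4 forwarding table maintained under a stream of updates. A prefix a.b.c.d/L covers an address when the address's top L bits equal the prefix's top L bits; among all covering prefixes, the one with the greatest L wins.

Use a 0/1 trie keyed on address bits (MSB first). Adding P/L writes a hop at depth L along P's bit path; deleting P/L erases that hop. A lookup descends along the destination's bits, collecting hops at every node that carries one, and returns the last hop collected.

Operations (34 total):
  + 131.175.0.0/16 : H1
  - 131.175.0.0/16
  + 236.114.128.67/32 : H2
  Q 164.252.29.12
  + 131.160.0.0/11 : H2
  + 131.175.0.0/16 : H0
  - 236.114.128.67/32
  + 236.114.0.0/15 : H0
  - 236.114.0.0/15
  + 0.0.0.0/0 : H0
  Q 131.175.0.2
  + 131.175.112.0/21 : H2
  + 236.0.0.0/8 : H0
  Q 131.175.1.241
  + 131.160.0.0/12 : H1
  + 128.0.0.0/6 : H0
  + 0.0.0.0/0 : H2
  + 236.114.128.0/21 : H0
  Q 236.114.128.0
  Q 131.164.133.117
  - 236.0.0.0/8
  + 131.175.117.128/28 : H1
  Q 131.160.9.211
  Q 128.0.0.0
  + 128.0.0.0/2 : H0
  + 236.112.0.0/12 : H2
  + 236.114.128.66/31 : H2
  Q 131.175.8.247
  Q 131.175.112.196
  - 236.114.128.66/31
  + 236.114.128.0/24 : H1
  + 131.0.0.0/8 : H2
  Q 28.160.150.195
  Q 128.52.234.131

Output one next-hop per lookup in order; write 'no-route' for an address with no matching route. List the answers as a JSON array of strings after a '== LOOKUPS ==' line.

Trace:
  add 131.175.0.0/16 -> H1 at depth 16
  del 131.175.0.0/16 (clear depth 16)
  add 236.114.128.67/32 -> H2 at depth 32
  ? 164.252.29.12  path d0:-→d1:-→d2:-  best=no-route
  add 131.160.0.0/11 -> H2 at depth 11
  add 131.175.0.0/16 -> H0 at depth 16
  del 236.114.128.67/32 (clear depth 32)
  add 236.114.0.0/15 -> H0 at depth 15
  del 236.114.0.0/15 (clear depth 15)
  add 0.0.0.0/0 -> H0 at depth 0
  ? 131.175.0.2  path d0:H0→d1:-→d2:-→d3:-→d4:-→d5:-→d6:-→d7:-→d8:-→d9:-→d10:-→d11:H2→d12:-→d13:-→d14:-→d15:-→d16:H0  best=H0
  add 131.175.112.0/21 -> H2 at depth 21
  add 236.0.0.0/8 -> H0 at depth 8
  ? 131.175.1.241  path d0:H0→d1:-→d2:-→d3:-→d4:-→d5:-→d6:-→d7:-→d8:-→d9:-→d10:-→d11:H2→d12:-→d13:-→d14:-→d15:-→d16:H0→d17:-  best=H0
  add 131.160.0.0/12 -> H1 at depth 12
  add 128.0.0.0/6 -> H0 at depth 6
  add 0.0.0.0/0 -> H2 at depth 0
  add 236.114.128.0/21 -> H0 at depth 21
  ? 236.114.128.0  path d0:H2→d1:-→d2:-→d3:-→d4:-→d5:-→d6:-→d7:-→d8:H0→d9:-→d10:-→d11:-→d12:-→d13:-→d14:-→d15:-→d16:-→d17:-→d18:-→d19:-→d20:-→d21:H0→d22:-→d23:-→d24:-→d25:-  best=H0
  ? 131.164.133.117  path d0:H2→d1:-→d2:-→d3:-→d4:-→d5:-→d6:H0→d7:-→d8:-→d9:-→d10:-→d11:H2→d12:H1  best=H1
  del 236.0.0.0/8 (clear depth 8)
  add 131.175.117.128/28 -> H1 at depth 28
  ? 131.160.9.211  path d0:H2→d1:-→d2:-→d3:-→d4:-→d5:-→d6:H0→d7:-→d8:-→d9:-→d10:-→d11:H2→d12:H1  best=H1
  ? 128.0.0.0  path d0:H2→d1:-→d2:-→d3:-→d4:-→d5:-→d6:H0  best=H0
  add 128.0.0.0/2 -> H0 at depth 2
  add 236.112.0.0/12 -> H2 at depth 12
  add 236.114.128.66/31 -> H2 at depth 31
  ? 131.175.8.247  path d0:H2→d1:-→d2:H0→d3:-→d4:-→d5:-→d6:H0→d7:-→d8:-→d9:-→d10:-→d11:H2→d12:H1→d13:-→d14:-→d15:-→d16:H0→d17:-  best=H0
  ? 131.175.112.196  path d0:H2→d1:-→d2:H0→d3:-→d4:-→d5:-→d6:H0→d7:-→d8:-→d9:-→d10:-→d11:H2→d12:H1→d13:-→d14:-→d15:-→d16:H0→d17:-→d18:-→d19:-→d20:-→d21:H2  best=H2
  del 236.114.128.66/31 (clear depth 31)
  add 236.114.128.0/24 -> H1 at depth 24
  add 131.0.0.0/8 -> H2 at depth 8
  ? 28.160.150.195  path d0:H2  best=H2
  ? 128.52.234.131  path d0:H2→d1:-→d2:H0→d3:-→d4:-→d5:-→d6:H0  best=H0

== LOOKUPS ==
["no-route","H0","H0","H0","H1","H1","H0","H0","H2","H2","H0"]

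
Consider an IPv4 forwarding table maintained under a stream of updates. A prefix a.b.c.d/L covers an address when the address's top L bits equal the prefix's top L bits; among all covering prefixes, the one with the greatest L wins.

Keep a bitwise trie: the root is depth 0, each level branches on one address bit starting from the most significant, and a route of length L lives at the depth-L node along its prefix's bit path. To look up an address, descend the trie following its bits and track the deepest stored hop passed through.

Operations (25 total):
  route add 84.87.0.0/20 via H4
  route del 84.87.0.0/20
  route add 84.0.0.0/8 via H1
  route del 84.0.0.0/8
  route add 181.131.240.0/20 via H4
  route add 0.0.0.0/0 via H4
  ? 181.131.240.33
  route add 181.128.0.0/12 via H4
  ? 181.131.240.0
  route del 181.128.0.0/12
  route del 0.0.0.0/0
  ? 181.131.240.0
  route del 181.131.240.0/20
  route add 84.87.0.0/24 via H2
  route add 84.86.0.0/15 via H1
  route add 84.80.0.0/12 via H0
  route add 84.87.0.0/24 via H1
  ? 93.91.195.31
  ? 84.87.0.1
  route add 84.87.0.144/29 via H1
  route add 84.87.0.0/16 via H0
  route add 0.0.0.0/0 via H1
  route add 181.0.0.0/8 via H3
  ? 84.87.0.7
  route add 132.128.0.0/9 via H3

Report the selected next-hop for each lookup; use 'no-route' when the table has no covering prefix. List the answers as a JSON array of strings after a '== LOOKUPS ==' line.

Apply in order:
  add 84.87.0.0/20 -> H4 at depth 20
  - 84.87.0.0/20 clear@20
  add 84.0.0.0/8 -> H1 at depth 8
  - 84.0.0.0/8 clear@8
  add 181.131.240.0/20 -> H4 at depth 20
  add 0.0.0.0/0 -> H4 at depth 0
  Q 181.131.240.33: descend 10110101100000111111 ; hops seen [H4,H4] ; pick H4
  add 181.128.0.0/12 -> H4 at depth 12
  Q 181.131.240.0: descend 10110101100000111111 ; hops seen [H4,H4,H4] ; pick H4
  - 181.128.0.0/12 clear@12
  - 0.0.0.0/0 clear@0
  Q 181.131.240.0: descend 10110101100000111111 ; hops seen [H4] ; pick H4
  - 181.131.240.0/20 clear@20
  add 84.87.0.0/24 -> H2 at depth 24
  add 84.86.0.0/15 -> H1 at depth 15
  add 84.80.0.0/12 -> H0 at depth 12
  add 84.87.0.0/24 -> H1 at depth 24
  Q 93.91.195.31: descend 0101 ; hops seen [∅] ; pick no-route
  Q 84.87.0.1: descend 010101000101011100000000 ; hops seen [H0,H1,H1] ; pick H1
  add 84.87.0.144/29 -> H1 at depth 29
  add 84.87.0.0/16 -> H0 at depth 16
  add 0.0.0.0/0 -> H1 at depth 0
  add 181.0.0.0/8 -> H3 at depth 8
  Q 84.87.0.7: descend 010101000101011100000000 ; hops seen [H1,H0,H1,H0,H1] ; pick H1
  add 132.128.0.0/9 -> H3 at depth 9

== LOOKUPS ==
["H4","H4","H4","no-route","H1","H1"]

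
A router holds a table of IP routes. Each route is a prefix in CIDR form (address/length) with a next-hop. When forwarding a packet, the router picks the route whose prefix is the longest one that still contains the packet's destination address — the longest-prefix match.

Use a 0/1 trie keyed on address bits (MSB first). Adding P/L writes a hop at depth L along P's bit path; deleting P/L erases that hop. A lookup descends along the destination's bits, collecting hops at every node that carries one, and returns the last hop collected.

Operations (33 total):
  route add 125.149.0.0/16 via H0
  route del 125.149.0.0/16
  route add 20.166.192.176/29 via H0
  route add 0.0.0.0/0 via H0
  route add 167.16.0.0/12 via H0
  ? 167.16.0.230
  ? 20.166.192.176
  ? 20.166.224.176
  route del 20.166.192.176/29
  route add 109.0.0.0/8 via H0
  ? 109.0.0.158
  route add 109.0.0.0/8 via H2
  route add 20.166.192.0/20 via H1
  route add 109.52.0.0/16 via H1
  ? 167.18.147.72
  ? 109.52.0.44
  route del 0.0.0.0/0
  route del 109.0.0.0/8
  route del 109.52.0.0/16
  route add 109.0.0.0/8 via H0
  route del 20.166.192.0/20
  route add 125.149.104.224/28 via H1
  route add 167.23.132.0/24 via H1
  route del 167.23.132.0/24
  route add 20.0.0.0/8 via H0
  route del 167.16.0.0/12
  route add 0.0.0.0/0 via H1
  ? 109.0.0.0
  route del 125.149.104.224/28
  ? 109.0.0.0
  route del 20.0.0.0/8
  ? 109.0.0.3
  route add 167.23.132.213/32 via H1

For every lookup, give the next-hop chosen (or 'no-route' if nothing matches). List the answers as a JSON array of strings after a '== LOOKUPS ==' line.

Process each operation:
  add 125.149.0.0/16 -> H0 at depth 16
  - 125.149.0.0/16 clear@16
  add 20.166.192.176/29 -> H0 at depth 29
  add 0.0.0.0/0 -> H0 at depth 0
  add 167.16.0.0/12 -> H0 at depth 12
  lookup 167.16.0.230: bits 101001110001 walk d0:H0→d1:-→d2:-→d3:-→d4:-→d5:-→d6:-→d7:-→d8:-→d9:-→d10:-→d11:-→d12:H0 -> H0
  lookup 20.166.192.176: bits 00010100101001101100000010110 walk d0:H0→d1:-→d2:-→d3:-→d4:-→d5:-→d6:-→d7:-→d8:-→d9:-→d10:-→d11:-→d12:-→d13:-→d14:-→d15:-→d16:-→d17:-→d18:-→d19:-→d20:-→d21:-→d22:-→d23:-→d24:-→d25:-→d26:-→d27:-→d28:-→d29:H0 -> H0
  lookup 20.166.224.176: bits 000101001010011011 walk d0:H0→d1:-→d2:-→d3:-→d4:-→d5:-→d6:-→d7:-→d8:-→d9:-→d10:-→d11:-→d12:-→d13:-→d14:-→d15:-→d16:-→d17:-→d18:- -> H0
  - 20.166.192.176/29 clear@29
  add 109.0.0.0/8 -> H0 at depth 8
  lookup 109.0.0.158: bits 01101101 walk d0:H0→d1:-→d2:-→d3:-→d4:-→d5:-→d6:-→d7:-→d8:H0 -> H0
  add 109.0.0.0/8 -> H2 at depth 8
  add 20.166.192.0/20 -> H1 at depth 20
  add 109.52.0.0/16 -> H1 at depth 16
  lookup 167.18.147.72: bits 101001110001 walk d0:H0→d1:-→d2:-→d3:-→d4:-→d5:-→d6:-→d7:-→d8:-→d9:-→d10:-→d11:-→d12:H0 -> H0
  lookup 109.52.0.44: bits 0110110100110100 walk d0:H0→d1:-→d2:-→d3:-→d4:-→d5:-→d6:-→d7:-→d8:H2→d9:-→d10:-→d11:-→d12:-→d13:-→d14:-→d15:-→d16:H1 -> H1
  - 0.0.0.0/0 clear@0
  - 109.0.0.0/8 clear@8
  - 109.52.0.0/16 clear@16
  add 109.0.0.0/8 -> H0 at depth 8
  - 20.166.192.0/20 clear@20
  add 125.149.104.224/28 -> H1 at depth 28
  add 167.23.132.0/24 -> H1 at depth 24
  - 167.23.132.0/24 clear@24
  add 20.0.0.0/8 -> H0 at depth 8
  - 167.16.0.0/12 clear@12
  add 0.0.0.0/0 -> H1 at depth 0
  lookup 109.0.0.0: bits 0110110100 walk d0:H1→d1:-→d2:-→d3:-→d4:-→d5:-→d6:-→d7:-→d8:H0→d9:-→d10:- -> H0
  - 125.149.104.224/28 clear@28
  lookup 109.0.0.0: bits 0110110100 walk d0:H1→d1:-→d2:-→d3:-→d4:-→d5:-→d6:-→d7:-→d8:H0→d9:-→d10:- -> H0
  - 20.0.0.0/8 clear@8
  lookup 109.0.0.3: bits 0110110100 walk d0:H1→d1:-→d2:-→d3:-→d4:-→d5:-→d6:-→d7:-→d8:H0→d9:-→d10:- -> H0
  add 167.23.132.213/32 -> H1 at depth 32

== LOOKUPS ==
["H0","H0","H0","H0","H0","H1","H0","H0","H0"]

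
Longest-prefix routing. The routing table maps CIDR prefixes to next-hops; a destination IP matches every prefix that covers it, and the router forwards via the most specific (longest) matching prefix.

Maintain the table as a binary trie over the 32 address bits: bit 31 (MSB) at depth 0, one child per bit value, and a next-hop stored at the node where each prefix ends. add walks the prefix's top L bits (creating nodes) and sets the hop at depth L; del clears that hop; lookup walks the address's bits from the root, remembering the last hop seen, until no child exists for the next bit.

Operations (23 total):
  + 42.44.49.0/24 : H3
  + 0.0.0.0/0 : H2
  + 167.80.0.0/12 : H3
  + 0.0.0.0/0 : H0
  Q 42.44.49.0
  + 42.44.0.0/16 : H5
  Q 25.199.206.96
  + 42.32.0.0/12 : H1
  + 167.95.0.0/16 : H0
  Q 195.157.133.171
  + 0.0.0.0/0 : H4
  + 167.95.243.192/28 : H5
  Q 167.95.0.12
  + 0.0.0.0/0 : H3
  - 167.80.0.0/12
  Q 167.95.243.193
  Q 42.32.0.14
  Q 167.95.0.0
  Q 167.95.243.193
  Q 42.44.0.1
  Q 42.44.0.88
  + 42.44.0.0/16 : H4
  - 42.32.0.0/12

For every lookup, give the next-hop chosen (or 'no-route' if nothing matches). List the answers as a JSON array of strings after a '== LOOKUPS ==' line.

Apply in order:
  + 42.44.49.0/24 (H3) depth=24
  + 0.0.0.0/0 (H2) depth=0
  + 167.80.0.0/12 (H3) depth=12
  + 0.0.0.0/0 (H0) depth=0
  ? 42.44.49.0  path d0:H0→d1:-→d2:-→d3:-→d4:-→d5:-→d6:-→d7:-→d8:-→d9:-→d10:-→d11:-→d12:-→d13:-→d14:-→d15:-→d16:-→d17:-→d18:-→d19:-→d20:-→d21:-→d22:-→d23:-→d24:H3  best=H3
  + 42.44.0.0/16 (H5) depth=16
  ? 25.199.206.96  path d0:H0→d1:-→d2:-  best=H0
  + 42.32.0.0/12 (H1) depth=12
  + 167.95.0.0/16 (H0) depth=16
  ? 195.157.133.171  path d0:H0→d1:-  best=H0
  + 0.0.0.0/0 (H4) depth=0
  + 167.95.243.192/28 (H5) depth=28
  ? 167.95.0.12  path d0:H4→d1:-→d2:-→d3:-→d4:-→d5:-→d6:-→d7:-→d8:-→d9:-→d10:-→d11:-→d12:H3→d13:-→d14:-→d15:-→d16:H0  best=H0
  + 0.0.0.0/0 (H3) depth=0
  del 167.80.0.0/12 (clear depth 12)
  ? 167.95.243.193  path d0:H3→d1:-→d2:-→d3:-→d4:-→d5:-→d6:-→d7:-→d8:-→d9:-→d10:-→d11:-→d12:-→d13:-→d14:-→d15:-→d16:H0→d17:-→d18:-→d19:-→d20:-→d21:-→d22:-→d23:-→d24:-→d25:-→d26:-→d27:-→d28:H5  best=H5
  ? 42.32.0.14  path d0:H3→d1:-→d2:-→d3:-→d4:-→d5:-→d6:-→d7:-→d8:-→d9:-→d10:-→d11:-→d12:H1  best=H1
  ? 167.95.0.0  path d0:H3→d1:-→d2:-→d3:-→d4:-→d5:-→d6:-→d7:-→d8:-→d9:-→d10:-→d11:-→d12:-→d13:-→d14:-→d15:-→d16:H0  best=H0
  ? 167.95.243.193  path d0:H3→d1:-→d2:-→d3:-→d4:-→d5:-→d6:-→d7:-→d8:-→d9:-→d10:-→d11:-→d12:-→d13:-→d14:-→d15:-→d16:H0→d17:-→d18:-→d19:-→d20:-→d21:-→d22:-→d23:-→d24:-→d25:-→d26:-→d27:-→d28:H5  best=H5
  ? 42.44.0.1  path d0:H3→d1:-→d2:-→d3:-→d4:-→d5:-→d6:-→d7:-→d8:-→d9:-→d10:-→d11:-→d12:H1→d13:-→d14:-→d15:-→d16:H5→d17:-→d18:-  best=H5
  ? 42.44.0.88  path d0:H3→d1:-→d2:-→d3:-→d4:-→d5:-→d6:-→d7:-→d8:-→d9:-→d10:-→d11:-→d12:H1→d13:-→d14:-→d15:-→d16:H5→d17:-→d18:-  best=H5
  + 42.44.0.0/16 (H4) depth=16
  del 42.32.0.0/12 (clear depth 12)

== LOOKUPS ==
["H3","H0","H0","H0","H5","H1","H0","H5","H5","H5"]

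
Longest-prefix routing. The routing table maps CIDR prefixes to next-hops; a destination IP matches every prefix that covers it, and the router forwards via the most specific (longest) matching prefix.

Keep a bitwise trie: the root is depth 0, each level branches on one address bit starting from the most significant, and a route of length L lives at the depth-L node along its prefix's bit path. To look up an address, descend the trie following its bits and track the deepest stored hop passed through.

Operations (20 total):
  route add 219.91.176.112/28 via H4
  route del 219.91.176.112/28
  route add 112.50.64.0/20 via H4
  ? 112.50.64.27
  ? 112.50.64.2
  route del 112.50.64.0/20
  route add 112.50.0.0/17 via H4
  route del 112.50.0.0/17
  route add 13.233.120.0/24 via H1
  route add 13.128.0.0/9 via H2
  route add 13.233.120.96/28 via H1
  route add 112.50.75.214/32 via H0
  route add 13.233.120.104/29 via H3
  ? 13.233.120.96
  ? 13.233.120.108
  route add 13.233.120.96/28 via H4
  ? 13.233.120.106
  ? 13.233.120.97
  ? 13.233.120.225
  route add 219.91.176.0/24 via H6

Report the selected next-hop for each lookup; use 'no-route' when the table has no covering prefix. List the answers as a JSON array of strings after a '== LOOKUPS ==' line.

Apply in order:
  + 219.91.176.112/28 (H4) depth=28
  del 219.91.176.112/28 (clear depth 28)
  + 112.50.64.0/20 (H4) depth=20
  lookup 112.50.64.27: bits 01110000001100100100 walk d0:-→d1:-→d2:-→d3:-→d4:-→d5:-→d6:-→d7:-→d8:-→d9:-→d10:-→d11:-→d12:-→d13:-→d14:-→d15:-→d16:-→d17:-→d18:-→d19:-→d20:H4 -> H4
  lookup 112.50.64.2: bits 01110000001100100100 walk d0:-→d1:-→d2:-→d3:-→d4:-→d5:-→d6:-→d7:-→d8:-→d9:-→d10:-→d11:-→d12:-→d13:-→d14:-→d15:-→d16:-→d17:-→d18:-→d19:-→d20:H4 -> H4
  del 112.50.64.0/20 (clear depth 20)
  + 112.50.0.0/17 (H4) depth=17
  del 112.50.0.0/17 (clear depth 17)
  + 13.233.120.0/24 (H1) depth=24
  + 13.128.0.0/9 (H2) depth=9
  + 13.233.120.96/28 (H1) depth=28
  + 112.50.75.214/32 (H0) depth=32
  + 13.233.120.104/29 (H3) depth=29
  lookup 13.233.120.96: bits 0000110111101001011110000110 walk d0:-→d1:-→d2:-→d3:-→d4:-→d5:-→d6:-→d7:-→d8:-→d9:H2→d10:-→d11:-→d12:-→d13:-→d14:-→d15:-→d16:-→d17:-→d18:-→d19:-→d20:-→d21:-→d22:-→d23:-→d24:H1→d25:-→d26:-→d27:-→d28:H1 -> H1
  lookup 13.233.120.108: bits 00001101111010010111100001101 walk d0:-→d1:-→d2:-→d3:-→d4:-→d5:-→d6:-→d7:-→d8:-→d9:H2→d10:-→d11:-→d12:-→d13:-→d14:-→d15:-→d16:-→d17:-→d18:-→d19:-→d20:-→d21:-→d22:-→d23:-→d24:H1→d25:-→d26:-→d27:-→d28:H1→d29:H3 -> H3
  + 13.233.120.96/28 (H4) depth=28
  lookup 13.233.120.106: bits 00001101111010010111100001101 walk d0:-→d1:-→d2:-→d3:-→d4:-→d5:-→d6:-→d7:-→d8:-→d9:H2→d10:-→d11:-→d12:-→d13:-→d14:-→d15:-→d16:-→d17:-→d18:-→d19:-→d20:-→d21:-→d22:-→d23:-→d24:H1→d25:-→d26:-→d27:-→d28:H4→d29:H3 -> H3
  lookup 13.233.120.97: bits 0000110111101001011110000110 walk d0:-→d1:-→d2:-→d3:-→d4:-→d5:-→d6:-→d7:-→d8:-→d9:H2→d10:-→d11:-→d12:-→d13:-→d14:-→d15:-→d16:-→d17:-→d18:-→d19:-→d20:-→d21:-→d22:-→d23:-→d24:H1→d25:-→d26:-→d27:-→d28:H4 -> H4
  lookup 13.233.120.225: bits 000011011110100101111000 walk d0:-→d1:-→d2:-→d3:-→d4:-→d5:-→d6:-→d7:-→d8:-→d9:H2→d10:-→d11:-→d12:-→d13:-→d14:-→d15:-→d16:-→d17:-→d18:-→d19:-→d20:-→d21:-→d22:-→d23:-→d24:H1 -> H1
  + 219.91.176.0/24 (H6) depth=24

== LOOKUPS ==
["H4","H4","H1","H3","H3","H4","H1"]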